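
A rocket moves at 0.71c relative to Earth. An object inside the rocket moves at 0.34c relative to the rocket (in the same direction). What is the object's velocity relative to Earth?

u = (u' + v)/(1 + u'v/c²)
Numerator: 0.34 + 0.71 = 1.05
Denominator: 1 + 0.2414 = 1.2414
u = 1.05/1.2414 = 0.8458c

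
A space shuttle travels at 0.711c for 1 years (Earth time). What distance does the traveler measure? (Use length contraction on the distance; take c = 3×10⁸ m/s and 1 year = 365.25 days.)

Earth distance: d = v × t = 0.711c × 1 yr = 6.731×10¹⁵ m
γ = 1.422
d' = d/γ = 6.731×10¹⁵/1.422 = 4.733×10¹⁵ m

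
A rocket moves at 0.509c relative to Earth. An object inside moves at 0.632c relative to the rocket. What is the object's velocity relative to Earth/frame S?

u = (u' + v)/(1 + u'v/c²)
Numerator: 0.632 + 0.509 = 1.141
Denominator: 1 + 0.321688 = 1.321688
u = 1.141/1.321688 = 0.8633c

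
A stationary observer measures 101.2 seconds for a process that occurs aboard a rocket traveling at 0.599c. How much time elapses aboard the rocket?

Dilated time Δt = 101.2 seconds
γ = 1/√(1 - 0.599²) = 1.2488
Δt₀ = Δt/γ = 101.2/1.2488 = 81.04 seconds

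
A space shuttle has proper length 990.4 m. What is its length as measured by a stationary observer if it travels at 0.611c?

Proper length L₀ = 990.4 m
γ = 1/√(1 - 0.611²) = 1.2632
L = L₀/γ = 990.4/1.2632 = 784.0 m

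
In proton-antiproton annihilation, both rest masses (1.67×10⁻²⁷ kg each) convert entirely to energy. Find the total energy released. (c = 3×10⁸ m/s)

Both particles have the same rest mass, so total mass = 2m
E = 2m·c² = 2 × 1.67×10⁻²⁷ × (3×10⁸)²
= 2 × 1.67×10⁻²⁷ × 9×10¹⁶
= 3.006×10⁻¹⁰ J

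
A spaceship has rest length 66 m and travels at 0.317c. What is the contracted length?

Proper length L₀ = 66 m
γ = 1/√(1 - 0.317²) = 1.05438
L = L₀/γ = 66/1.05438 = 62.60 m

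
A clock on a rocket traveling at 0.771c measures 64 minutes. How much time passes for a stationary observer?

Proper time Δt₀ = 64 minutes
γ = 1/√(1 - 0.771²) = 1.570
Δt = γΔt₀ = 1.570 × 64 = 100.5 minutes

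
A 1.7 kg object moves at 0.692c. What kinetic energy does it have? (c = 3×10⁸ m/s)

γ = 1/√(1 - 0.692²) = 1.3852
γ - 1 = 0.3852
KE = (γ-1)mc² = 0.3852 × 1.7 × (3×10⁸)² = 5.894×10¹⁶ J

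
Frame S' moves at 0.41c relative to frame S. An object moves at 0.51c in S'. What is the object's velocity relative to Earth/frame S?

u = (u' + v)/(1 + u'v/c²)
Numerator: 0.51 + 0.41 = 0.92
Denominator: 1 + 0.2091 = 1.2091
u = 0.92/1.2091 = 0.7609c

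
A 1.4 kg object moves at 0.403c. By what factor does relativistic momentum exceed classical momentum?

p_rel = γmv, p_class = mv
Ratio = γ = 1/√(1 - 0.403²) = 1.093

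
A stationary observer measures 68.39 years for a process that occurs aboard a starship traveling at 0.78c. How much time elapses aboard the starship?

Dilated time Δt = 68.39 years
γ = 1/√(1 - 0.78²) = 1.598
Δt₀ = Δt/γ = 68.39/1.598 = 42.80 years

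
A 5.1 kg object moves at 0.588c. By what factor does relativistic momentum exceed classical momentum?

p_rel = γmv, p_class = mv
Ratio = γ = 1/√(1 - 0.588²) = 1.236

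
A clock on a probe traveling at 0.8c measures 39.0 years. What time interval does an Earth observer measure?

Proper time Δt₀ = 39.0 years
γ = 1/√(1 - 0.8²) = 1.6667
Δt = γΔt₀ = 1.6667 × 39.0 = 65.00 years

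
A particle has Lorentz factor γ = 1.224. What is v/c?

From γ = 1/√(1 - v²/c²):
1/γ² = 1/1.224² = 0.6675
v²/c² = 1 - 0.6675 = 0.3325
v/c = √(0.3325) = 0.5766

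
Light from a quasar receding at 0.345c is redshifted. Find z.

β = 0.345
(1+β)/(1-β) = 1.345/0.655 = 2.053
√(2.053) = 1.433
z = 1.433 - 1 = 0.4330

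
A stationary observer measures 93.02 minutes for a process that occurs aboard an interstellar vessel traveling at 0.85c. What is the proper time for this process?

Dilated time Δt = 93.02 minutes
γ = 1/√(1 - 0.85²) = 1.8983
Δt₀ = Δt/γ = 93.02/1.8983 = 49.00 minutes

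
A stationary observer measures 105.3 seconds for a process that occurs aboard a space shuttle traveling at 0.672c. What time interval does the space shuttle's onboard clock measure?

Dilated time Δt = 105.3 seconds
γ = 1/√(1 - 0.672²) = 1.3503
Δt₀ = Δt/γ = 105.3/1.3503 = 77.98 seconds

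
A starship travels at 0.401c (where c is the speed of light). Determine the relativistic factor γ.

v/c = 0.401, so (v/c)² = 0.160801
1 - (v/c)² = 0.839199
γ = 1/√(0.839199) = 1.092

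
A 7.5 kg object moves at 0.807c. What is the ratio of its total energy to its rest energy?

E = γmc², E₀ = mc²
E/E₀ = γ = 1/√(1 - 0.807²) = 1.693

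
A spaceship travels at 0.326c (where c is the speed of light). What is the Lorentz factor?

v/c = 0.326, so (v/c)² = 0.106276
1 - (v/c)² = 0.893724
γ = 1/√(0.893724) = 1.058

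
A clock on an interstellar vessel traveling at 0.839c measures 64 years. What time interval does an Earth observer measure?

Proper time Δt₀ = 64 years
γ = 1/√(1 - 0.839²) = 1.838
Δt = γΔt₀ = 1.838 × 64 = 117.6 years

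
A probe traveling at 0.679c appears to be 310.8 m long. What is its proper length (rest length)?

Contracted length L = 310.8 m
γ = 1/√(1 - 0.679²) = 1.36214
L₀ = γL = 1.36214 × 310.8 = 423.4 m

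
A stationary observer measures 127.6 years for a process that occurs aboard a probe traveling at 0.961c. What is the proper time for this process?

Dilated time Δt = 127.6 years
γ = 1/√(1 - 0.961²) = 3.616
Δt₀ = Δt/γ = 127.6/3.616 = 35.29 years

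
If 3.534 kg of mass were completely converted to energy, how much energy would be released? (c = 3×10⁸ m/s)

Using E = mc²:
c² = (3×10⁸)² = 9×10¹⁶ m²/s²
E = 3.534 × 9×10¹⁶ = 3.181×10¹⁷ J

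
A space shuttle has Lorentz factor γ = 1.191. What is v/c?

From γ = 1/√(1 - v²/c²):
1/γ² = 1/1.191² = 0.70498
v²/c² = 1 - 0.70498 = 0.29502
v/c = √(0.29502) = 0.5432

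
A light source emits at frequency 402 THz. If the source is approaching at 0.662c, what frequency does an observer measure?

β = v/c = 0.662
(1+β)/(1-β) = 1.662/0.338 = 4.9172
Doppler factor = √(4.9172) = 2.2175
f_obs = 402 × 2.2175 = 891.4 THz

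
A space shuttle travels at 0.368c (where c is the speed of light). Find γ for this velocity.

v/c = 0.368, so (v/c)² = 0.135424
1 - (v/c)² = 0.864576
γ = 1/√(0.864576) = 1.075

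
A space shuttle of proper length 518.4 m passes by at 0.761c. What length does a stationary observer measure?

Proper length L₀ = 518.4 m
γ = 1/√(1 - 0.761²) = 1.5414
L = L₀/γ = 518.4/1.5414 = 336.3 m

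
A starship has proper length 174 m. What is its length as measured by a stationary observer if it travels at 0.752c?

Proper length L₀ = 174 m
γ = 1/√(1 - 0.752²) = 1.517
L = L₀/γ = 174/1.517 = 114.7 m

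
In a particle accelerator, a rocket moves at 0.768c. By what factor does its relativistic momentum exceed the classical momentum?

p_rel = γmv, p_class = mv
Ratio = γ = 1/√(1 - 0.768²)
= 1/√(0.410176) = 1.561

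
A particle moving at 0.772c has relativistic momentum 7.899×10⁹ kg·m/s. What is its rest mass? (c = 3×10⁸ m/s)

γ = 1/√(1 - 0.772²) = 1.573
v = 0.772 × 3×10⁸ = 2.316×10⁸ m/s
m = p/(γv) = 7.899×10⁹/(1.573 × 2.316×10⁸) = 21.68 kg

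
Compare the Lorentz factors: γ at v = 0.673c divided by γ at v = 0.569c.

γ₁ = 1/√(1 - 0.673²) = 1.352
γ₂ = 1/√(1 - 0.569²) = 1.216
γ₁/γ₂ = 1.352/1.216 = 1.112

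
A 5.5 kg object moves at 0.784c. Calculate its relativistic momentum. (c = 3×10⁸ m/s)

γ = 1/√(1 - 0.784²) = 1.611
v = 0.784 × 3×10⁸ = 2.352×10⁸ m/s
p = γmv = 1.611 × 5.5 × 2.352×10⁸ = 2.084×10⁹ kg·m/s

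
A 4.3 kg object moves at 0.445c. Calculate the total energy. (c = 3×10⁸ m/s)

γ = 1/√(1 - 0.445²) = 1.11666
mc² = 4.3 × (3×10⁸)² = 3.870×10¹⁷ J
E = γmc² = 1.11666 × 3.870×10¹⁷ = 4.321×10¹⁷ J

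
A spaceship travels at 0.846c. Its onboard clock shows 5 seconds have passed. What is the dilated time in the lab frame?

Proper time Δt₀ = 5 seconds
γ = 1/√(1 - 0.846²) = 1.8755
Δt = γΔt₀ = 1.8755 × 5 = 9.378 seconds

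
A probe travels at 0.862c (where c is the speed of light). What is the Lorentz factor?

v/c = 0.862, so (v/c)² = 0.743044
1 - (v/c)² = 0.256956
γ = 1/√(0.256956) = 1.973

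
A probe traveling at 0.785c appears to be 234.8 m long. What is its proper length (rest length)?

Contracted length L = 234.8 m
γ = 1/√(1 - 0.785²) = 1.614
L₀ = γL = 1.614 × 234.8 = 379.0 m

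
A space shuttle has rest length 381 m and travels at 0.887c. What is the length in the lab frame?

Proper length L₀ = 381 m
γ = 1/√(1 - 0.887²) = 2.166
L = L₀/γ = 381/2.166 = 175.9 m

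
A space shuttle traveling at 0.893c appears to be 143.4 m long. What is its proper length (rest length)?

Contracted length L = 143.4 m
γ = 1/√(1 - 0.893²) = 2.222
L₀ = γL = 2.222 × 143.4 = 318.6 m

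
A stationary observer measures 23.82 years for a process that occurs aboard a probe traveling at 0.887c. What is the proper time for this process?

Dilated time Δt = 23.82 years
γ = 1/√(1 - 0.887²) = 2.166
Δt₀ = Δt/γ = 23.82/2.166 = 11.00 years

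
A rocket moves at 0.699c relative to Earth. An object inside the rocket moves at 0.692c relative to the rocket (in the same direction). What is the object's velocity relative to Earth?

u = (u' + v)/(1 + u'v/c²)
Numerator: 0.692 + 0.699 = 1.391
Denominator: 1 + 0.483708 = 1.483708
u = 1.391/1.483708 = 0.9375c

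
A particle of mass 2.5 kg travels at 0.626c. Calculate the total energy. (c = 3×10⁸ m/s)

γ = 1/√(1 - 0.626²) = 1.282
mc² = 2.5 × (3×10⁸)² = 2.250×10¹⁷ J
E = γmc² = 1.282 × 2.250×10¹⁷ = 2.885×10¹⁷ J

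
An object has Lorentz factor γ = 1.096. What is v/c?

From γ = 1/√(1 - v²/c²):
1/γ² = 1/1.096² = 0.8325
v²/c² = 1 - 0.8325 = 0.1675
v/c = √(0.1675) = 0.4093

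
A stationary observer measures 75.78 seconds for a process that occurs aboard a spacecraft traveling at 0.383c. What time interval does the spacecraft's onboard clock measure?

Dilated time Δt = 75.78 seconds
γ = 1/√(1 - 0.383²) = 1.0825
Δt₀ = Δt/γ = 75.78/1.0825 = 70.00 seconds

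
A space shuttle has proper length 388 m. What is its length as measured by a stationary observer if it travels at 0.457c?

Proper length L₀ = 388 m
γ = 1/√(1 - 0.457²) = 1.1243
L = L₀/γ = 388/1.1243 = 345.1 m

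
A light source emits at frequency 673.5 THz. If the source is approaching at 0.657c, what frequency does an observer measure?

β = v/c = 0.657
(1+β)/(1-β) = 1.657/0.343 = 4.831
Doppler factor = √(4.831) = 2.198
f_obs = 673.5 × 2.198 = 1480 THz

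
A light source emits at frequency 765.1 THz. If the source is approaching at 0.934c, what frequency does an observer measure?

β = v/c = 0.934
(1+β)/(1-β) = 1.934/0.066 = 29.303
Doppler factor = √(29.303) = 5.4132
f_obs = 765.1 × 5.4132 = 4142 THz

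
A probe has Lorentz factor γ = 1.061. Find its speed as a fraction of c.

From γ = 1/√(1 - v²/c²):
1/γ² = 1/1.061² = 0.8883
v²/c² = 1 - 0.8883 = 0.1117
v/c = √(0.1117) = 0.3342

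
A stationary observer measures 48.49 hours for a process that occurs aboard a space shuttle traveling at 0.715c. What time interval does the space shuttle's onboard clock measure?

Dilated time Δt = 48.49 hours
γ = 1/√(1 - 0.715²) = 1.4304
Δt₀ = Δt/γ = 48.49/1.4304 = 33.90 hours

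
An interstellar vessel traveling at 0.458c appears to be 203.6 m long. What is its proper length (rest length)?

Contracted length L = 203.6 m
γ = 1/√(1 - 0.458²) = 1.1249
L₀ = γL = 1.1249 × 203.6 = 229.0 m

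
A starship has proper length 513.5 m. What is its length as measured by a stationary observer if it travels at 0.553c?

Proper length L₀ = 513.5 m
γ = 1/√(1 - 0.553²) = 1.2002
L = L₀/γ = 513.5/1.2002 = 427.8 m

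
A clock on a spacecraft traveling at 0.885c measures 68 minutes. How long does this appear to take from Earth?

Proper time Δt₀ = 68 minutes
γ = 1/√(1 - 0.885²) = 2.148
Δt = γΔt₀ = 2.148 × 68 = 146.1 minutes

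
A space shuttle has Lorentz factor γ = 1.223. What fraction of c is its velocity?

From γ = 1/√(1 - v²/c²):
1/γ² = 1/1.223² = 0.6686
v²/c² = 1 - 0.6686 = 0.3314
v/c = √(0.3314) = 0.5757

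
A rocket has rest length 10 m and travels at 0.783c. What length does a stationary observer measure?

Proper length L₀ = 10 m
γ = 1/√(1 - 0.783²) = 1.6077
L = L₀/γ = 10/1.6077 = 6.220 m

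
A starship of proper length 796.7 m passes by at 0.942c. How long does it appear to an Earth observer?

Proper length L₀ = 796.7 m
γ = 1/√(1 - 0.942²) = 2.9796
L = L₀/γ = 796.7/2.9796 = 267.4 m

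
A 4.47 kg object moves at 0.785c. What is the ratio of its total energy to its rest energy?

E = γmc², E₀ = mc²
E/E₀ = γ = 1/√(1 - 0.785²) = 1.614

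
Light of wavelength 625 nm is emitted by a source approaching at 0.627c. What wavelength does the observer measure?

β = 0.627
Wavelength Doppler factor = √(0.373/1.627) = √(0.22926) = 0.4788
λ_obs = 625 × 0.4788 = 299.3 nm (blueshift)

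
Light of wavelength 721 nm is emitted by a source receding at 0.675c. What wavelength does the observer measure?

β = 0.675
Wavelength Doppler factor = √(1.675/0.325) = √(5.154) = 2.270
λ_obs = 721 × 2.270 = 1637 nm (redshift)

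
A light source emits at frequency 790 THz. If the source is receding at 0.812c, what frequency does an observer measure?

β = v/c = 0.812
(1-β)/(1+β) = 0.188/1.812 = 0.10375
Doppler factor = √(0.10375) = 0.3221
f_obs = 790 × 0.3221 = 254.5 THz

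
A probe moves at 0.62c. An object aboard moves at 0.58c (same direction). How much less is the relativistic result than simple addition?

Classical: u' + v = 0.58 + 0.62 = 1.2c
Relativistic: u = (0.58 + 0.62)/(1 + 0.3596) = 1.2/1.3596 = 0.8826c
Difference: 1.2 - 0.8826 = 0.3174c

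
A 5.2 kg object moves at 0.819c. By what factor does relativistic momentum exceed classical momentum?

p_rel = γmv, p_class = mv
Ratio = γ = 1/√(1 - 0.819²) = 1.743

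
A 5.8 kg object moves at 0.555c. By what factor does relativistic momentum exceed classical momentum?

p_rel = γmv, p_class = mv
Ratio = γ = 1/√(1 - 0.555²) = 1.202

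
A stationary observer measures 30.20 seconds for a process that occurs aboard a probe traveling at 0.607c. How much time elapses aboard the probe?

Dilated time Δt = 30.20 seconds
γ = 1/√(1 - 0.607²) = 1.2583
Δt₀ = Δt/γ = 30.20/1.2583 = 24.00 seconds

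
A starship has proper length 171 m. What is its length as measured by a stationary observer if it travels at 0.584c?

Proper length L₀ = 171 m
γ = 1/√(1 - 0.584²) = 1.232
L = L₀/γ = 171/1.232 = 138.8 m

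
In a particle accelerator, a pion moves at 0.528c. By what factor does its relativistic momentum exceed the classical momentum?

p_rel = γmv, p_class = mv
Ratio = γ = 1/√(1 - 0.528²)
= 1/√(0.721216) = 1.178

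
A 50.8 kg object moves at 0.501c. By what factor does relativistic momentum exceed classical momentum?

p_rel = γmv, p_class = mv
Ratio = γ = 1/√(1 - 0.501²) = 1.155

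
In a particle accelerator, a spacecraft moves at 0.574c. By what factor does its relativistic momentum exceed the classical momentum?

p_rel = γmv, p_class = mv
Ratio = γ = 1/√(1 - 0.574²)
= 1/√(0.670524) = 1.221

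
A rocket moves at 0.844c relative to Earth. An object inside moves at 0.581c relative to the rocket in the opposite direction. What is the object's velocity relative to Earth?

Object's velocity in rocket frame is u' = -0.581c
u = (u' + v)/(1 + u'v/c²) = (v - 0.581)/(1 - 0.581·v/c²)
Numerator: 0.844 - 0.581 = 0.263
Denominator: 1 - 0.490364 = 0.509636
u = 0.263/0.509636 = 0.5161c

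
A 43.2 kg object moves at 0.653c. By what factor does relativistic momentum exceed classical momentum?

p_rel = γmv, p_class = mv
Ratio = γ = 1/√(1 - 0.653²) = 1.320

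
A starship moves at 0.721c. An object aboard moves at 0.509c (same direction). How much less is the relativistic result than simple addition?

Classical: u' + v = 0.509 + 0.721 = 1.23c
Relativistic: u = (0.509 + 0.721)/(1 + 0.366989) = 1.23/1.366989 = 0.8998c
Difference: 1.23 - 0.8998 = 0.3302c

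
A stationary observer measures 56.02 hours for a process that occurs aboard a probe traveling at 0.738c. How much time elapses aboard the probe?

Dilated time Δt = 56.02 hours
γ = 1/√(1 - 0.738²) = 1.482
Δt₀ = Δt/γ = 56.02/1.482 = 37.80 hours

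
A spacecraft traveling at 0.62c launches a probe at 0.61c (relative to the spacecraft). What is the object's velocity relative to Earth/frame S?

u = (u' + v)/(1 + u'v/c²)
Numerator: 0.61 + 0.62 = 1.23
Denominator: 1 + 0.3782 = 1.3782
u = 1.23/1.3782 = 0.8925c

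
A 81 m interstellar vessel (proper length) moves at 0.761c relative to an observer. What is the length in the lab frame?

Proper length L₀ = 81 m
γ = 1/√(1 - 0.761²) = 1.5414
L = L₀/γ = 81/1.5414 = 52.55 m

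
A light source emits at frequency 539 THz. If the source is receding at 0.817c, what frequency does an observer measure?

β = v/c = 0.817
(1-β)/(1+β) = 0.183/1.817 = 0.10072
Doppler factor = √(0.10072) = 0.3174
f_obs = 539 × 0.3174 = 171.1 THz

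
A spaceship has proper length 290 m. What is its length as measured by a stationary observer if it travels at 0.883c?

Proper length L₀ = 290 m
γ = 1/√(1 - 0.883²) = 2.131
L = L₀/γ = 290/2.131 = 136.1 m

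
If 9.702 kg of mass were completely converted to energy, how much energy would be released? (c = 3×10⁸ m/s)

Using E = mc²:
c² = (3×10⁸)² = 9×10¹⁶ m²/s²
E = 9.702 × 9×10¹⁶ = 8.732×10¹⁷ J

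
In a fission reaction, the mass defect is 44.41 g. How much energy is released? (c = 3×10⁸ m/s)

Convert mass defect: Δm = 44.41 g = 0.04441 kg
E = Δm·c² = 0.04441 × (3×10⁸)²
= 0.04441 × 9×10¹⁶ = 3.997×10¹⁵ J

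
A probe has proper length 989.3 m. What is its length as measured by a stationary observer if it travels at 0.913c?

Proper length L₀ = 989.3 m
γ = 1/√(1 - 0.913²) = 2.451
L = L₀/γ = 989.3/2.451 = 403.6 m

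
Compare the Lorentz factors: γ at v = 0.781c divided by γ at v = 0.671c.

γ₁ = 1/√(1 - 0.781²) = 1.601
γ₂ = 1/√(1 - 0.671²) = 1.349
γ₁/γ₂ = 1.601/1.349 = 1.187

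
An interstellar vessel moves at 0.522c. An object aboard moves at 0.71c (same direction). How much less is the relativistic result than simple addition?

Classical: u' + v = 0.71 + 0.522 = 1.232c
Relativistic: u = (0.71 + 0.522)/(1 + 0.37062) = 1.232/1.37062 = 0.8989c
Difference: 1.232 - 0.8989 = 0.3331c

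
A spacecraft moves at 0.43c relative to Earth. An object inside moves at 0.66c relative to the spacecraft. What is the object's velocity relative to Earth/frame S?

u = (u' + v)/(1 + u'v/c²)
Numerator: 0.66 + 0.43 = 1.09
Denominator: 1 + 0.2838 = 1.2838
u = 1.09/1.2838 = 0.8490c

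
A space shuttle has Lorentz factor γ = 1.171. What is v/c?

From γ = 1/√(1 - v²/c²):
1/γ² = 1/1.171² = 0.7293
v²/c² = 1 - 0.7293 = 0.2707
v/c = √(0.2707) = 0.5203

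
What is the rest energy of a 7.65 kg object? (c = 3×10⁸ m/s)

c² = (3×10⁸)² = 9.000×10¹⁶ m²/s²
E₀ = mc² = 7.65 × 9.000×10¹⁶ = 6.885×10¹⁷ J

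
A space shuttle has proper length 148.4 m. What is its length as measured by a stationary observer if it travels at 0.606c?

Proper length L₀ = 148.4 m
γ = 1/√(1 - 0.606²) = 1.2571
L = L₀/γ = 148.4/1.2571 = 118.0 m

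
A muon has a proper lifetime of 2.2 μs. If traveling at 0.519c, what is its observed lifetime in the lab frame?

Proper lifetime τ₀ = 2.2 μs
γ = 1/√(1 - 0.519²) = 1.170
τ = γτ₀ = 1.170 × 2.2 μs = 2.574 μs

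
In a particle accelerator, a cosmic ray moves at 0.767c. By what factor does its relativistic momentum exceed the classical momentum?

p_rel = γmv, p_class = mv
Ratio = γ = 1/√(1 - 0.767²)
= 1/√(0.411711) = 1.558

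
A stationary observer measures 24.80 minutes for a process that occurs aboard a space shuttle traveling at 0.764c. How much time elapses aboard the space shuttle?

Dilated time Δt = 24.80 minutes
γ = 1/√(1 - 0.764²) = 1.550
Δt₀ = Δt/γ = 24.80/1.550 = 16.00 minutes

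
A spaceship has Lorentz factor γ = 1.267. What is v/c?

From γ = 1/√(1 - v²/c²):
1/γ² = 1/1.267² = 0.6229
v²/c² = 1 - 0.6229 = 0.3771
v/c = √(0.3771) = 0.6141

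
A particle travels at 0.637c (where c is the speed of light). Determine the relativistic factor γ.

v/c = 0.637, so (v/c)² = 0.405769
1 - (v/c)² = 0.594231
γ = 1/√(0.594231) = 1.297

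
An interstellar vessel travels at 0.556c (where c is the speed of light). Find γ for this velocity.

v/c = 0.556, so (v/c)² = 0.309136
1 - (v/c)² = 0.690864
γ = 1/√(0.690864) = 1.203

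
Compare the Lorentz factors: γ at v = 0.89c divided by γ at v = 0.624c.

γ₁ = 1/√(1 - 0.89²) = 2.1932
γ₂ = 1/√(1 - 0.624²) = 1.2797
γ₁/γ₂ = 2.1932/1.2797 = 1.714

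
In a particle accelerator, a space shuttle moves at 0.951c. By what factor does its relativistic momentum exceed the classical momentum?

p_rel = γmv, p_class = mv
Ratio = γ = 1/√(1 - 0.951²)
= 1/√(0.095599) = 3.234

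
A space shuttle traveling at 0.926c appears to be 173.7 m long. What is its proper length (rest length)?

Contracted length L = 173.7 m
γ = 1/√(1 - 0.926²) = 2.649
L₀ = γL = 2.649 × 173.7 = 460.1 m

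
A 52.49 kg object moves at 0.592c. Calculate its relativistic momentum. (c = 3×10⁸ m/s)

γ = 1/√(1 - 0.592²) = 1.241
v = 0.592 × 3×10⁸ = 1.776×10⁸ m/s
p = γmv = 1.241 × 52.49 × 1.776×10⁸ = 1.157×10¹⁰ kg·m/s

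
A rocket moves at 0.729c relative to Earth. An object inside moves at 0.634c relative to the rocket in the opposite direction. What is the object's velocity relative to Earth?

Object's velocity in rocket frame is u' = -0.634c
u = (u' + v)/(1 + u'v/c²) = (v - 0.634)/(1 - 0.634·v/c²)
Numerator: 0.729 - 0.634 = 0.095
Denominator: 1 - 0.462186 = 0.537814
u = 0.095/0.537814 = 0.1766c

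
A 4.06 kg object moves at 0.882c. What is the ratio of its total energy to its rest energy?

E = γmc², E₀ = mc²
E/E₀ = γ = 1/√(1 - 0.882²) = 2.122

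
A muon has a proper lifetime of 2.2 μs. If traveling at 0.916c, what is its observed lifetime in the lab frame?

Proper lifetime τ₀ = 2.2 μs
γ = 1/√(1 - 0.916²) = 2.4927
τ = γτ₀ = 2.4927 × 2.2 μs = 5.484 μs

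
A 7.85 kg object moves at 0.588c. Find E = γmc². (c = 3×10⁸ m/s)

γ = 1/√(1 - 0.588²) = 1.23631
mc² = 7.85 × (3×10⁸)² = 7.065×10¹⁷ J
E = γmc² = 1.23631 × 7.065×10¹⁷ = 8.735×10¹⁷ J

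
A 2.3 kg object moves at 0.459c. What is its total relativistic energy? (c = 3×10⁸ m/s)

γ = 1/√(1 - 0.459²) = 1.1256
mc² = 2.3 × (3×10⁸)² = 2.070×10¹⁷ J
E = γmc² = 1.1256 × 2.070×10¹⁷ = 2.330×10¹⁷ J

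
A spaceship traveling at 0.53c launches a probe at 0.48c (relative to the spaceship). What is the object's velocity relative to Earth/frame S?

u = (u' + v)/(1 + u'v/c²)
Numerator: 0.48 + 0.53 = 1.01
Denominator: 1 + 0.2544 = 1.2544
u = 1.01/1.2544 = 0.8052c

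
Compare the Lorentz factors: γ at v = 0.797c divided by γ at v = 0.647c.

γ₁ = 1/√(1 - 0.797²) = 1.6557
γ₂ = 1/√(1 - 0.647²) = 1.3115
γ₁/γ₂ = 1.6557/1.3115 = 1.262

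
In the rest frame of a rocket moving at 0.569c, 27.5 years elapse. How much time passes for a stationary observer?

Proper time Δt₀ = 27.5 years
γ = 1/√(1 - 0.569²) = 1.216
Δt = γΔt₀ = 1.216 × 27.5 = 33.44 years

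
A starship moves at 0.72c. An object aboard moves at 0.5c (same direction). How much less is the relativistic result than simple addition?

Classical: u' + v = 0.5 + 0.72 = 1.22c
Relativistic: u = (0.5 + 0.72)/(1 + 0.36) = 1.22/1.36 = 0.8971c
Difference: 1.22 - 0.8971 = 0.3229c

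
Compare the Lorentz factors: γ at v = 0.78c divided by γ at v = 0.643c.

γ₁ = 1/√(1 - 0.78²) = 1.598
γ₂ = 1/√(1 - 0.643²) = 1.306
γ₁/γ₂ = 1.598/1.306 = 1.224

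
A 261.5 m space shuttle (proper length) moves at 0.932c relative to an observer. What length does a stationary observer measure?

Proper length L₀ = 261.5 m
γ = 1/√(1 - 0.932²) = 2.759
L = L₀/γ = 261.5/2.759 = 94.78 m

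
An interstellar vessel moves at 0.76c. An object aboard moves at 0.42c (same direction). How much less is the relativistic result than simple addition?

Classical: u' + v = 0.42 + 0.76 = 1.18c
Relativistic: u = (0.42 + 0.76)/(1 + 0.3192) = 1.18/1.3192 = 0.8945c
Difference: 1.18 - 0.8945 = 0.2855c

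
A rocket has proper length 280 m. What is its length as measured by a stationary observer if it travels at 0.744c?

Proper length L₀ = 280 m
γ = 1/√(1 - 0.744²) = 1.4966
L = L₀/γ = 280/1.4966 = 187.1 m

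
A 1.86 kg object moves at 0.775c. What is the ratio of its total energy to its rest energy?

E = γmc², E₀ = mc²
E/E₀ = γ = 1/√(1 - 0.775²) = 1.582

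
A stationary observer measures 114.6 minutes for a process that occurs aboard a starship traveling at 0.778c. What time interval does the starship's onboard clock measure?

Dilated time Δt = 114.6 minutes
γ = 1/√(1 - 0.778²) = 1.5917
Δt₀ = Δt/γ = 114.6/1.5917 = 72.00 minutes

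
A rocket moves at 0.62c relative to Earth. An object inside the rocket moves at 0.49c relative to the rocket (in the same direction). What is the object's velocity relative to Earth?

u = (u' + v)/(1 + u'v/c²)
Numerator: 0.49 + 0.62 = 1.11
Denominator: 1 + 0.3038 = 1.3038
u = 1.11/1.3038 = 0.8514c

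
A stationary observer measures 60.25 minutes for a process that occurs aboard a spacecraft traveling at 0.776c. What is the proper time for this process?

Dilated time Δt = 60.25 minutes
γ = 1/√(1 - 0.776²) = 1.5855
Δt₀ = Δt/γ = 60.25/1.5855 = 38.00 minutes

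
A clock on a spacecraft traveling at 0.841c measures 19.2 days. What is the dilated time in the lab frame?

Proper time Δt₀ = 19.2 days
γ = 1/√(1 - 0.841²) = 1.8483
Δt = γΔt₀ = 1.8483 × 19.2 = 35.49 days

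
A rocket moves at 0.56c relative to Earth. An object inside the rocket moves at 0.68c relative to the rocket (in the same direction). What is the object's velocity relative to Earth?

u = (u' + v)/(1 + u'v/c²)
Numerator: 0.68 + 0.56 = 1.24
Denominator: 1 + 0.3808 = 1.3808
u = 1.24/1.3808 = 0.8980c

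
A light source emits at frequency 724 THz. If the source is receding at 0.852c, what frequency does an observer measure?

β = v/c = 0.852
(1-β)/(1+β) = 0.148/1.852 = 0.07991
Doppler factor = √(0.07991) = 0.2827
f_obs = 724 × 0.2827 = 204.7 THz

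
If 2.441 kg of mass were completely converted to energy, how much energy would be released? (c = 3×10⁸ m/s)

Using E = mc²:
c² = (3×10⁸)² = 9×10¹⁶ m²/s²
E = 2.441 × 9×10¹⁶ = 2.197×10¹⁷ J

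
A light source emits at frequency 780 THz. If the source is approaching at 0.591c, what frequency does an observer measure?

β = v/c = 0.591
(1+β)/(1-β) = 1.591/0.409 = 3.890
Doppler factor = √(3.890) = 1.972
f_obs = 780 × 1.972 = 1538 THz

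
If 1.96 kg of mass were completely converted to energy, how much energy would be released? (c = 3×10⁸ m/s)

Using E = mc²:
c² = (3×10⁸)² = 9×10¹⁶ m²/s²
E = 1.96 × 9×10¹⁶ = 1.764×10¹⁷ J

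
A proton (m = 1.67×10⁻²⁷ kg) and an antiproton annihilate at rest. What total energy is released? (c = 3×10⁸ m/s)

Both particles have the same rest mass, so total mass = 2m
E = 2m·c² = 2 × 1.67×10⁻²⁷ × (3×10⁸)²
= 2 × 1.67×10⁻²⁷ × 9×10¹⁶
= 3.006×10⁻¹⁰ J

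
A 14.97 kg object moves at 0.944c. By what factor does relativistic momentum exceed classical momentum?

p_rel = γmv, p_class = mv
Ratio = γ = 1/√(1 - 0.944²) = 3.031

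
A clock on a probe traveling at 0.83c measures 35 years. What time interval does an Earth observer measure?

Proper time Δt₀ = 35 years
γ = 1/√(1 - 0.83²) = 1.7929
Δt = γΔt₀ = 1.7929 × 35 = 62.75 years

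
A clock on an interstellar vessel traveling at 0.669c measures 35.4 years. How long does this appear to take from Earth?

Proper time Δt₀ = 35.4 years
γ = 1/√(1 - 0.669²) = 1.3454
Δt = γΔt₀ = 1.3454 × 35.4 = 47.63 years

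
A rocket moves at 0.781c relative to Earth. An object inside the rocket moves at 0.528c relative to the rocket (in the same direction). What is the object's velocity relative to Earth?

u = (u' + v)/(1 + u'v/c²)
Numerator: 0.528 + 0.781 = 1.309
Denominator: 1 + 0.412368 = 1.412368
u = 1.309/1.412368 = 0.9268c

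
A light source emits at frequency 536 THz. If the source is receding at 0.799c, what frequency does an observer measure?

β = v/c = 0.799
(1-β)/(1+β) = 0.201/1.799 = 0.11173
Doppler factor = √(0.11173) = 0.3343
f_obs = 536 × 0.3343 = 179.2 THz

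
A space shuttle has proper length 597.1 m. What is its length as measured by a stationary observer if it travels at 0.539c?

Proper length L₀ = 597.1 m
γ = 1/√(1 - 0.539²) = 1.1872
L = L₀/γ = 597.1/1.1872 = 502.9 m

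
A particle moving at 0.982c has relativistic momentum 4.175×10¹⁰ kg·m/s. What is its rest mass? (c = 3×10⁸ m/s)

γ = 1/√(1 - 0.982²) = 5.294
v = 0.982 × 3×10⁸ = 2.946×10⁸ m/s
m = p/(γv) = 4.175×10¹⁰/(5.294 × 2.946×10⁸) = 26.77 kg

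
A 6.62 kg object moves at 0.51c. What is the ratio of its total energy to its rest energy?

E = γmc², E₀ = mc²
E/E₀ = γ = 1/√(1 - 0.51²) = 1.163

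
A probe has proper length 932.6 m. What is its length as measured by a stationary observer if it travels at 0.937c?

Proper length L₀ = 932.6 m
γ = 1/√(1 - 0.937²) = 2.8626
L = L₀/γ = 932.6/2.8626 = 325.8 m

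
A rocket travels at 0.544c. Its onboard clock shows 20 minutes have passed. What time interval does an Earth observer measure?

Proper time Δt₀ = 20 minutes
γ = 1/√(1 - 0.544²) = 1.192
Δt = γΔt₀ = 1.192 × 20 = 23.84 minutes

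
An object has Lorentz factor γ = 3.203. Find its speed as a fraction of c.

From γ = 1/√(1 - v²/c²):
1/γ² = 1/3.203² = 0.09747
v²/c² = 1 - 0.09747 = 0.9025
v/c = √(0.9025) = 0.9500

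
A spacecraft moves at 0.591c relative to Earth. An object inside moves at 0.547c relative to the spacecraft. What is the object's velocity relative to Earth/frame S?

u = (u' + v)/(1 + u'v/c²)
Numerator: 0.547 + 0.591 = 1.138
Denominator: 1 + 0.323277 = 1.323277
u = 1.138/1.323277 = 0.8600c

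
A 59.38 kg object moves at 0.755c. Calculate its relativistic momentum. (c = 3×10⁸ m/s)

γ = 1/√(1 - 0.755²) = 1.525
v = 0.755 × 3×10⁸ = 2.265×10⁸ m/s
p = γmv = 1.525 × 59.38 × 2.265×10⁸ = 2.051×10¹⁰ kg·m/s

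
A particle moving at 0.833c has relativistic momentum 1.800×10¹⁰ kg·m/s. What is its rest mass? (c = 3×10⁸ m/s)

γ = 1/√(1 - 0.833²) = 1.8074
v = 0.833 × 3×10⁸ = 2.499×10⁸ m/s
m = p/(γv) = 1.800×10¹⁰/(1.8074 × 2.499×10⁸) = 39.85 kg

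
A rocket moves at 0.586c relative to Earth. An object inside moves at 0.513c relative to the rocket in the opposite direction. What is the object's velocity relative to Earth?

Object's velocity in rocket frame is u' = -0.513c
u = (u' + v)/(1 + u'v/c²) = (v - 0.513)/(1 - 0.513·v/c²)
Numerator: 0.586 - 0.513 = 0.073
Denominator: 1 - 0.300618 = 0.699382
u = 0.073/0.699382 = 0.1044c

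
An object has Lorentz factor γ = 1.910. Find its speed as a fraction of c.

From γ = 1/√(1 - v²/c²):
1/γ² = 1/1.910² = 0.2741
v²/c² = 1 - 0.2741 = 0.7259
v/c = √(0.7259) = 0.8520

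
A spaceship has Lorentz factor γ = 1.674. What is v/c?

From γ = 1/√(1 - v²/c²):
1/γ² = 1/1.674² = 0.35685
v²/c² = 1 - 0.35685 = 0.64315
v/c = √(0.64315) = 0.8020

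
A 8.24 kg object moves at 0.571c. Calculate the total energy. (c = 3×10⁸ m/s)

γ = 1/√(1 - 0.571²) = 1.218
mc² = 8.24 × (3×10⁸)² = 7.416×10¹⁷ J
E = γmc² = 1.218 × 7.416×10¹⁷ = 9.033×10¹⁷ J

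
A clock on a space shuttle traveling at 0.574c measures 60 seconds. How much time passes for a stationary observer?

Proper time Δt₀ = 60 seconds
γ = 1/√(1 - 0.574²) = 1.2212
Δt = γΔt₀ = 1.2212 × 60 = 73.27 seconds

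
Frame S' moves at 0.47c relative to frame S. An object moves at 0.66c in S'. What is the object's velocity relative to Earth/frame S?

u = (u' + v)/(1 + u'v/c²)
Numerator: 0.66 + 0.47 = 1.13
Denominator: 1 + 0.3102 = 1.3102
u = 1.13/1.3102 = 0.8625c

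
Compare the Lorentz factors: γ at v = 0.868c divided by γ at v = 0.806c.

γ₁ = 1/√(1 - 0.868²) = 2.014
γ₂ = 1/√(1 - 0.806²) = 1.689
γ₁/γ₂ = 2.014/1.689 = 1.192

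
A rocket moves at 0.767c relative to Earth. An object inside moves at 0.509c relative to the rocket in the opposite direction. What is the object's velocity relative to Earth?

Object's velocity in rocket frame is u' = -0.509c
u = (u' + v)/(1 + u'v/c²) = (v - 0.509)/(1 - 0.509·v/c²)
Numerator: 0.767 - 0.509 = 0.258
Denominator: 1 - 0.390403 = 0.609597
u = 0.258/0.609597 = 0.4232c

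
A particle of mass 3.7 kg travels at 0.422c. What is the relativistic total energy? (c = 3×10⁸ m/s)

γ = 1/√(1 - 0.422²) = 1.103
mc² = 3.7 × (3×10⁸)² = 3.330×10¹⁷ J
E = γmc² = 1.103 × 3.330×10¹⁷ = 3.673×10¹⁷ J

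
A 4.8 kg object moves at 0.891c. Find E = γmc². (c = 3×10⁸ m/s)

γ = 1/√(1 - 0.891²) = 2.2026
mc² = 4.8 × (3×10⁸)² = 4.320×10¹⁷ J
E = γmc² = 2.2026 × 4.320×10¹⁷ = 9.515×10¹⁷ J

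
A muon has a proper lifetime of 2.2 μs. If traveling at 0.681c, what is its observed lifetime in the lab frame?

Proper lifetime τ₀ = 2.2 μs
γ = 1/√(1 - 0.681²) = 1.3656
τ = γτ₀ = 1.3656 × 2.2 μs = 3.004 μs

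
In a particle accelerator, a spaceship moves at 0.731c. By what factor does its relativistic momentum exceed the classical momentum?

p_rel = γmv, p_class = mv
Ratio = γ = 1/√(1 - 0.731²)
= 1/√(0.465639) = 1.465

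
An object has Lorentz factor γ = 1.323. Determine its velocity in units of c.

From γ = 1/√(1 - v²/c²):
1/γ² = 1/1.323² = 0.57132
v²/c² = 1 - 0.57132 = 0.42868
v/c = √(0.42868) = 0.6547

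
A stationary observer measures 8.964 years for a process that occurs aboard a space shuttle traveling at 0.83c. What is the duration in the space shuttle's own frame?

Dilated time Δt = 8.964 years
γ = 1/√(1 - 0.83²) = 1.7929
Δt₀ = Δt/γ = 8.964/1.7929 = 5.000 years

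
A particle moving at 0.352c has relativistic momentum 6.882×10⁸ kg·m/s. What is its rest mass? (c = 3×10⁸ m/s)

γ = 1/√(1 - 0.352²) = 1.0684
v = 0.352 × 3×10⁸ = 1.056×10⁸ m/s
m = p/(γv) = 6.882×10⁸/(1.0684 × 1.056×10⁸) = 6.100 kg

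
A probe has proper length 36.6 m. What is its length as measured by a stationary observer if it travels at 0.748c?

Proper length L₀ = 36.6 m
γ = 1/√(1 - 0.748²) = 1.507
L = L₀/γ = 36.6/1.507 = 24.29 m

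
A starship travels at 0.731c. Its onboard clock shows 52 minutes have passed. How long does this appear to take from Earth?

Proper time Δt₀ = 52 minutes
γ = 1/√(1 - 0.731²) = 1.46546
Δt = γΔt₀ = 1.46546 × 52 = 76.20 minutes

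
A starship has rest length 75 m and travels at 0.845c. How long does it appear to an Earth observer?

Proper length L₀ = 75 m
γ = 1/√(1 - 0.845²) = 1.870
L = L₀/γ = 75/1.870 = 40.11 m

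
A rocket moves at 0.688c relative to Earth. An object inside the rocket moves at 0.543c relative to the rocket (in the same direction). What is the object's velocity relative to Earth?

u = (u' + v)/(1 + u'v/c²)
Numerator: 0.543 + 0.688 = 1.231
Denominator: 1 + 0.373584 = 1.373584
u = 1.231/1.373584 = 0.8962c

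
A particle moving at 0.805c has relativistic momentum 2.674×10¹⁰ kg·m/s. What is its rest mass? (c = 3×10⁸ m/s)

γ = 1/√(1 - 0.805²) = 1.6856
v = 0.805 × 3×10⁸ = 2.415×10⁸ m/s
m = p/(γv) = 2.674×10¹⁰/(1.6856 × 2.415×10⁸) = 65.69 kg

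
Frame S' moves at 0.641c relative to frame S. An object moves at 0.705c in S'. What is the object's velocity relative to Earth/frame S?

u = (u' + v)/(1 + u'v/c²)
Numerator: 0.705 + 0.641 = 1.346
Denominator: 1 + 0.451905 = 1.451905
u = 1.346/1.451905 = 0.9271c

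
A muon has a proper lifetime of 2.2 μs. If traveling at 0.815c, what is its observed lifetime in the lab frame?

Proper lifetime τ₀ = 2.2 μs
γ = 1/√(1 - 0.815²) = 1.726
τ = γτ₀ = 1.726 × 2.2 μs = 3.797 μs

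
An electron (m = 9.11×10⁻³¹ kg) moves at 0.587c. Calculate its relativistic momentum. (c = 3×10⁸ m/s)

γ = 1/√(1 - 0.587²) = 1.2352
v = 0.587 × 3×10⁸ = 1.761×10⁸ m/s
p = γmv = 1.2352 × 9.11×10⁻³¹ × 1.761×10⁸ = 1.982×10⁻²² kg·m/s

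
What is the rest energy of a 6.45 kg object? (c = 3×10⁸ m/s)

c² = (3×10⁸)² = 9.000×10¹⁶ m²/s²
E₀ = mc² = 6.45 × 9.000×10¹⁶ = 5.805×10¹⁷ J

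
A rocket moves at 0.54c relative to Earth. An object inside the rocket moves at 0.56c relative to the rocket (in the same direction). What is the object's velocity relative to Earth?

u = (u' + v)/(1 + u'v/c²)
Numerator: 0.56 + 0.54 = 1.1
Denominator: 1 + 0.3024 = 1.3024
u = 1.1/1.3024 = 0.8446c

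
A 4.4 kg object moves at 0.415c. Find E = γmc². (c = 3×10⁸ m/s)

γ = 1/√(1 - 0.415²) = 1.09912
mc² = 4.4 × (3×10⁸)² = 3.960×10¹⁷ J
E = γmc² = 1.09912 × 3.960×10¹⁷ = 4.353×10¹⁷ J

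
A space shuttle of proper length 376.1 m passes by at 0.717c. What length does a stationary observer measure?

Proper length L₀ = 376.1 m
γ = 1/√(1 - 0.717²) = 1.4346
L = L₀/γ = 376.1/1.4346 = 262.2 m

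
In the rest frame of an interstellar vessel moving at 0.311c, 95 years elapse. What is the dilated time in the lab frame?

Proper time Δt₀ = 95 years
γ = 1/√(1 - 0.311²) = 1.0522
Δt = γΔt₀ = 1.0522 × 95 = 99.96 years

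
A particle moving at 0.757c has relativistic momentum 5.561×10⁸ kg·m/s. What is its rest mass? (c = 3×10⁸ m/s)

γ = 1/√(1 - 0.757²) = 1.530
v = 0.757 × 3×10⁸ = 2.271×10⁸ m/s
m = p/(γv) = 5.561×10⁸/(1.530 × 2.271×10⁸) = 1.600 kg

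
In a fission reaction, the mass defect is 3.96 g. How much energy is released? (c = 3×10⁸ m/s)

Convert mass defect: Δm = 3.96 g = 0.00396 kg
E = Δm·c² = 0.00396 × (3×10⁸)²
= 0.00396 × 9×10¹⁶ = 3.564×10¹⁴ J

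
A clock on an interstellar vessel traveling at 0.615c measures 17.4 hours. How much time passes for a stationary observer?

Proper time Δt₀ = 17.4 hours
γ = 1/√(1 - 0.615²) = 1.2682
Δt = γΔt₀ = 1.2682 × 17.4 = 22.07 hours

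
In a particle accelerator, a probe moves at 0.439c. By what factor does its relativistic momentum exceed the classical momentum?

p_rel = γmv, p_class = mv
Ratio = γ = 1/√(1 - 0.439²)
= 1/√(0.807279) = 1.113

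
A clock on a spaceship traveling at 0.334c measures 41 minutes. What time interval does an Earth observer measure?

Proper time Δt₀ = 41 minutes
γ = 1/√(1 - 0.334²) = 1.061
Δt = γΔt₀ = 1.061 × 41 = 43.50 minutes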